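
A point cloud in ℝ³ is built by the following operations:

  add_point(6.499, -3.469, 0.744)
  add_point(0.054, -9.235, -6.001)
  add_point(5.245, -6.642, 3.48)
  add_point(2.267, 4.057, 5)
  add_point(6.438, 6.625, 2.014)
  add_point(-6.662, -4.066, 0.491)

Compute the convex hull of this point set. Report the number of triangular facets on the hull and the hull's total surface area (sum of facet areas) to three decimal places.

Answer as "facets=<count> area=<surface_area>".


facets=8 area=356.447

Hull vertices (6/6): indices [0, 1, 2, 3, 4, 5].

Facet areas (half cross-product norm):
  f1: (p1, p4, p5) → 89.8997
  f2: (p1, p4, p0) → 44.8441
  f3: (p3, p4, p5) → 29.4596
  f4: (p2, p4, p0) → 17.0933
  f5: (p2, p3, p4) → 31.7185
  f6: (p2, p3, p5) → 63.9349
  f7: (p2, p1, p5) → 55.8451
  f8: (p2, p1, p0) → 23.6522
Σ area = 356.447

Euler: V−E+F = 6−12+8 = 2.


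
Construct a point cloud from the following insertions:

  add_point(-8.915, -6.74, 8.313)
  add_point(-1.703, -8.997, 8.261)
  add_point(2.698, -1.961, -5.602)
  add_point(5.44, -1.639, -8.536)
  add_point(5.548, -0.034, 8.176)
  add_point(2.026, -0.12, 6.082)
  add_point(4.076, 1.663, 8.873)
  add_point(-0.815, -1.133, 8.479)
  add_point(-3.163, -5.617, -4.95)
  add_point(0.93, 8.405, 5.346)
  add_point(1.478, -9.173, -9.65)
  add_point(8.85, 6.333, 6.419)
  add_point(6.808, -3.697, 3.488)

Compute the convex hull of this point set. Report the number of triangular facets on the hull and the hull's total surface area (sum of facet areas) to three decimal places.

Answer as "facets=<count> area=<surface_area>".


facets=16 area=822.715

10 of the 13 inputs are extreme points: [0, 1, 3, 4, 6, 8, 9, 10, 11, 12].

Triangle areas on the boundary:
  f1: (p1, p10, p0) → 67.6602
  f2: (p8, p10, p0) → 33.9132
  f3: (p8, p9, p0) → 120.0932
  f4: (p3, p9, p11) → 70.1205
  f5: (p3, p8, p10) → 31.4696
  f6: (p3, p8, p9) → 86.4219
  f7: (p6, p1, p0) → 45.0252
  f8: (p6, p9, p0) → 63.3607
  f9: (p6, p9, p11) → 26.4607
  f10: (p12, p1, p10) → 84.1846
  f11: (p12, p3, p11) → 64.7671
  f12: (p12, p3, p10) → 52.6649
  f13: (p4, p6, p1) → 13.3727
  f14: (p4, p12, p1) → 33.0642
  f15: (p4, p6, p11) → 8.3576
  f16: (p4, p12, p11) → 21.7788
Σ area = 822.715

Check V−E+F: 10 − 24 + 16 = 2.


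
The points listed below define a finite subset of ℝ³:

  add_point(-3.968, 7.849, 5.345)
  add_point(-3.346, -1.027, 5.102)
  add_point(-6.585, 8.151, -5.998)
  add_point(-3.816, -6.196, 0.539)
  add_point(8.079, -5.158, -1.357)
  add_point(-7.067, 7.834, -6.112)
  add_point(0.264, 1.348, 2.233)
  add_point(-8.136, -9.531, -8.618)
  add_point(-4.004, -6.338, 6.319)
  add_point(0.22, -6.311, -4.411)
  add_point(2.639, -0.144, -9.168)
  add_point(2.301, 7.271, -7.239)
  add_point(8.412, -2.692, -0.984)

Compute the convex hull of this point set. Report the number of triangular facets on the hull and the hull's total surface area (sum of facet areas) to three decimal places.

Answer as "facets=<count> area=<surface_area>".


Points on the hull: [0, 2, 4, 5, 7, 8, 10, 11, 12] (9 of 13).

Per-facet area ½‖(b−a)×(c−a)‖:
  f1: (p4, p8, p7) → 109.4768
  f2: (p4, p8, p12) → 17.9557
  f3: (p4, p10, p7) → 76.8432
  f4: (p4, p10, p12) → 12.9850
  f5: (p5, p10, p7) → 91.1181
  f6: (p11, p10, p12) → 39.5474
  f7: (p11, p5, p2) → 1.8156
  f8: (p11, p5, p10) → 35.9326
  f9: (p0, p5, p2) → 3.1956
  f10: (p0, p8, p7) → 111.4426
  f11: (p0, p5, p7) → 103.0543
  f12: (p0, p11, p2) → 52.2782
  f13: (p0, p8, p12) → 101.4056
  f14: (p0, p11, p12) → 91.6419
Σ area = 848.693

Euler: V−E+F = 9−21+14 = 2.

facets=14 area=848.693


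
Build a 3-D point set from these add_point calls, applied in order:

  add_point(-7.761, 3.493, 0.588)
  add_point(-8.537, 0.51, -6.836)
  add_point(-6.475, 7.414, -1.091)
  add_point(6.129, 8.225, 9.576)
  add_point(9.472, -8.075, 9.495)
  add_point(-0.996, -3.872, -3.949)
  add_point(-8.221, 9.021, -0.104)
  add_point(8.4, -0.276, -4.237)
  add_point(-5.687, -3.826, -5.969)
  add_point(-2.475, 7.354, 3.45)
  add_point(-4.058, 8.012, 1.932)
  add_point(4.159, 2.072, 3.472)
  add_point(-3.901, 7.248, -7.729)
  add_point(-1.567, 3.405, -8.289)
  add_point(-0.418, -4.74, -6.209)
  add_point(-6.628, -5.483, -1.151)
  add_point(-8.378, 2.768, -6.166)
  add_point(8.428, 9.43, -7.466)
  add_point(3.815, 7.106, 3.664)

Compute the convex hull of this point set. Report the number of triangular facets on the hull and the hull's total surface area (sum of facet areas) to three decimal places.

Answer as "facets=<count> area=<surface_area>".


Extreme-point indices: [0, 1, 3, 4, 6, 7, 8, 12, 13, 14, 15, 16, 17] — 13 of 19 on the boundary.

Facet areas (half cross-product norm):
  f1: (p3, p17, p4) → 143.3226
  f2: (p0, p3, p4) → 142.2995
  f3: (p15, p14, p4) → 75.1399
  f4: (p15, p0, p1) → 31.5375
  f5: (p15, p0, p4) → 88.9691
  f6: (p13, p14, p17) → 46.2772
  f7: (p7, p17, p4) → 54.3443
  f8: (p7, p14, p4) → 79.7580
  f9: (p7, p14, p17) → 48.0719
  f10: (p6, p3, p17) → 133.7491
  f11: (p6, p0, p3) → 47.6171
  f12: (p6, p0, p1) → 21.7848
  f13: (p6, p16, p1) → 4.7793
  f14: (p8, p15, p1) → 12.9187
  f15: (p8, p15, p14) → 13.6755
  f16: (p8, p13, p1) → 19.9889
  f17: (p8, p13, p14) → 21.7592
  f18: (p12, p6, p17) → 50.7268
  f19: (p12, p6, p16) → 26.7332
  f20: (p12, p13, p17) → 26.5047
  f21: (p12, p13, p1) → 17.1558
  f22: (p12, p16, p1) → 5.9477
Σ area = 1113.061

Euler: V−E+F = 13−33+22 = 2.

facets=22 area=1113.061


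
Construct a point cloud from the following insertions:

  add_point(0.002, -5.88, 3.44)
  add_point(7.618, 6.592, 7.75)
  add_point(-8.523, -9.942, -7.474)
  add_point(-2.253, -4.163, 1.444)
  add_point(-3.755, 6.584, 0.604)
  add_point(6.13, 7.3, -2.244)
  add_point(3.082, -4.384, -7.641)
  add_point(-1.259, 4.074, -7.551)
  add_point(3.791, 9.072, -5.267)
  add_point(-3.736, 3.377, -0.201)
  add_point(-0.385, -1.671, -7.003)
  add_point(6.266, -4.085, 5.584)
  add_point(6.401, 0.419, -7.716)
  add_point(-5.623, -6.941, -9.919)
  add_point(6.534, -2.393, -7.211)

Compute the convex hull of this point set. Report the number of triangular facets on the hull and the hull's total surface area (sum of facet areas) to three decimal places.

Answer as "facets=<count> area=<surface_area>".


Hull vertices (13/15): indices [0, 1, 2, 3, 4, 5, 6, 7, 8, 11, 12, 13, 14].

Facet areas (half cross-product norm):
  f1: (p4, p8, p1) → 62.6143
  f2: (p7, p4, p8) → 31.8490
  f3: (p7, p13, p2) → 21.3387
  f4: (p7, p4, p2) → 69.6908
  f5: (p14, p11, p1) → 70.7065
  f6: (p0, p11, p2) → 26.1249
  f7: (p0, p4, p1) → 83.7687
  f8: (p0, p11, p1) → 34.0194
  f9: (p6, p11, p2) → 85.6316
  f10: (p6, p14, p11) → 25.8639
  f11: (p6, p13, p2) → 18.0219
  f12: (p6, p14, p13) → 5.0279
  f13: (p12, p7, p13) → 51.1556
  f14: (p12, p14, p13) → 18.3167
  f15: (p12, p7, p8) → 30.0510
  f16: (p12, p14, p1) → 23.4114
  f17: (p3, p4, p2) → 63.2287
  f18: (p3, p0, p2) → 18.3355
  f19: (p3, p0, p4) → 14.7524
  f20: (p5, p8, p1) → 12.2447
  f21: (p5, p12, p1) → 37.0664
  f22: (p5, p12, p8) → 18.4348
Σ area = 821.655

Euler characteristic 13−33+22 = 2 ✓

facets=22 area=821.655


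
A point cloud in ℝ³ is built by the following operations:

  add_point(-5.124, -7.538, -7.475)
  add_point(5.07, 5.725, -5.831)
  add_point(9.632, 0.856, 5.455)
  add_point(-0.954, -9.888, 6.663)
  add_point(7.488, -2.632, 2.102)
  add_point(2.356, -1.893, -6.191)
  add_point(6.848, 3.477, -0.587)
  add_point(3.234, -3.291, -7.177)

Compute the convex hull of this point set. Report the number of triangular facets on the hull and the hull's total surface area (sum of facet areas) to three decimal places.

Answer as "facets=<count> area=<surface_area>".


facets=10 area=493.271

Extreme-point indices: [0, 1, 2, 3, 4, 6, 7] — 7 of 8 on the boundary.

Area of each hull facet:
  f1: (p3, p1, p0) → 124.2473
  f2: (p7, p1, p0) → 34.2339
  f3: (p7, p1, p2) → 60.1048
  f4: (p7, p3, p0) → 68.4761
  f5: (p6, p1, p2) → 2.0889
  f6: (p6, p3, p2) → 54.0134
  f7: (p6, p3, p1) → 43.2836
  f8: (p4, p3, p2) → 28.5590
  f9: (p4, p7, p2) → 16.7428
  f10: (p4, p7, p3) → 61.5213
Σ area = 493.271

Euler characteristic 7−15+10 = 2 ✓


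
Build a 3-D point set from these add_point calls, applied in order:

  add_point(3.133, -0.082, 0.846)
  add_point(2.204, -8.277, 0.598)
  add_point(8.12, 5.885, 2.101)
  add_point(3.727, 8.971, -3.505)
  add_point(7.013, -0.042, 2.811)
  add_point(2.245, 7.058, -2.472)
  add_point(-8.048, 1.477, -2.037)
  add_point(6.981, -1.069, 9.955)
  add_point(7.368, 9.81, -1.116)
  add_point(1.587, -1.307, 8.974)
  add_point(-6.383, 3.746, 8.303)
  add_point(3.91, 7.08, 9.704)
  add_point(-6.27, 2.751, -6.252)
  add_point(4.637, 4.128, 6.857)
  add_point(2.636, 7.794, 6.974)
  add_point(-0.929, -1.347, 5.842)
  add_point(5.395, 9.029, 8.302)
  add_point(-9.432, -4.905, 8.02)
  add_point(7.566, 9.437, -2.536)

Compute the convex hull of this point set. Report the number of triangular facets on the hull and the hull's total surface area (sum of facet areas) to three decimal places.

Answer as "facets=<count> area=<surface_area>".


facets=22 area=881.846

13 of the 19 inputs are extreme points: [1, 2, 3, 4, 6, 7, 8, 10, 11, 12, 16, 17, 18].

Triangle areas on the boundary:
  f1: (p12, p1, p17) → 101.6103
  f2: (p7, p1, p17) → 88.4727
  f3: (p4, p7, p2) → 21.1822
  f4: (p4, p7, p1) → 35.1450
  f5: (p6, p12, p17) → 10.4338
  f6: (p6, p10, p17) → 47.1899
  f7: (p6, p10, p12) → 17.0728
  f8: (p3, p10, p12) → 85.2710
  f9: (p16, p7, p2) → 36.4420
  f10: (p16, p8, p2) → 18.9525
  f11: (p16, p3, p10) → 76.3149
  f12: (p16, p3, p8) → 20.1132
  f13: (p18, p3, p8) → 2.9266
  f14: (p18, p4, p1) → 40.7289
  f15: (p18, p12, p1) → 117.5984
  f16: (p18, p3, p12) → 9.9081
  f17: (p18, p4, p2) → 13.2824
  f18: (p18, p8, p2) → 3.5012
  f19: (p11, p16, p7) → 10.8236
  f20: (p11, p16, p10) → 11.7874
  f21: (p11, p7, p17) → 73.2499
  f22: (p11, p10, p17) → 39.8394
Σ area = 881.846

Euler: V−E+F = 13−33+22 = 2.


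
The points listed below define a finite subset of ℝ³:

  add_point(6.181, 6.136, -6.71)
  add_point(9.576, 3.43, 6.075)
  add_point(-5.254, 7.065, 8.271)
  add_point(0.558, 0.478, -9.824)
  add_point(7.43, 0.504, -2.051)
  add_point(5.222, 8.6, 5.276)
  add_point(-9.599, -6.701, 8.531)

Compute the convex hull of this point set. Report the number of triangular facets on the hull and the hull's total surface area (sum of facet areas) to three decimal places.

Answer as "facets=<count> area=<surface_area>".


facets=10 area=737.356

Hull vertices (7/7): indices [0, 1, 2, 3, 4, 5, 6].

Triangle areas on the boundary:
  f1: (p0, p5, p1) → 41.6089
  f2: (p2, p1, p6) → 111.1075
  f3: (p2, p5, p1) → 33.0292
  f4: (p2, p3, p6) → 141.9958
  f5: (p2, p0, p5) → 64.1533
  f6: (p2, p0, p3) → 80.5529
  f7: (p4, p1, p6) → 93.7310
  f8: (p4, p3, p6) → 109.1278
  f9: (p4, p0, p1) → 30.7242
  f10: (p4, p0, p3) → 31.3257
Σ area = 737.356

Euler characteristic 7−15+10 = 2 ✓


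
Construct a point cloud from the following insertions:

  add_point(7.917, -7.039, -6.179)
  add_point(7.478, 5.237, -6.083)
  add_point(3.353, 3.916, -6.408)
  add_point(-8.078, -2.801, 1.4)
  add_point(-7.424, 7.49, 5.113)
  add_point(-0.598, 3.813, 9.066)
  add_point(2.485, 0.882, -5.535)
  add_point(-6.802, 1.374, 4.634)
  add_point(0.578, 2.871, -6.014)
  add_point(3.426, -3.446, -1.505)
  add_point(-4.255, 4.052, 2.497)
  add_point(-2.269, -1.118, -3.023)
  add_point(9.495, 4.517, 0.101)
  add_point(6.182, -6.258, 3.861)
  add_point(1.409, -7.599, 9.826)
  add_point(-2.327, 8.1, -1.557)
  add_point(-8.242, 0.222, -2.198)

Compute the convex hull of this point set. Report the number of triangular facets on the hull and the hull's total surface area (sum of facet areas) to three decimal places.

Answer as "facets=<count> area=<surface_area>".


facets=22 area=871.262

Points on the hull: [0, 1, 2, 3, 4, 5, 7, 8, 12, 13, 14, 15, 16] (13 of 17).

Triangle areas on the boundary:
  f1: (p4, p15, p16) → 38.6102
  f2: (p4, p15, p12) → 46.8899
  f3: (p13, p14, p12) → 37.8130
  f4: (p13, p0, p12) → 58.1270
  f5: (p13, p0, p14) → 21.0755
  f6: (p1, p15, p12) → 36.4280
  f7: (p1, p0, p12) → 39.9360
  f8: (p3, p4, p16) → 24.2109
  f9: (p3, p0, p16) → 42.3794
  f10: (p3, p0, p14) → 110.9555
  f11: (p5, p14, p12) → 78.4390
  f12: (p5, p4, p12) → 56.7621
  f13: (p5, p4, p14) → 41.1435
  f14: (p8, p15, p16) → 34.2836
  f15: (p8, p0, p16) → 58.2765
  f16: (p7, p4, p14) → 28.9118
  f17: (p7, p3, p14) → 35.5615
  f18: (p7, p3, p4) → 10.3822
  f19: (p2, p1, p15) → 16.7060
  f20: (p2, p8, p15) → 10.9427
  f21: (p2, p1, p0) → 25.6834
  f22: (p2, p8, p0) → 17.7443
Σ area = 871.262

Check V−E+F: 13 − 33 + 22 = 2.


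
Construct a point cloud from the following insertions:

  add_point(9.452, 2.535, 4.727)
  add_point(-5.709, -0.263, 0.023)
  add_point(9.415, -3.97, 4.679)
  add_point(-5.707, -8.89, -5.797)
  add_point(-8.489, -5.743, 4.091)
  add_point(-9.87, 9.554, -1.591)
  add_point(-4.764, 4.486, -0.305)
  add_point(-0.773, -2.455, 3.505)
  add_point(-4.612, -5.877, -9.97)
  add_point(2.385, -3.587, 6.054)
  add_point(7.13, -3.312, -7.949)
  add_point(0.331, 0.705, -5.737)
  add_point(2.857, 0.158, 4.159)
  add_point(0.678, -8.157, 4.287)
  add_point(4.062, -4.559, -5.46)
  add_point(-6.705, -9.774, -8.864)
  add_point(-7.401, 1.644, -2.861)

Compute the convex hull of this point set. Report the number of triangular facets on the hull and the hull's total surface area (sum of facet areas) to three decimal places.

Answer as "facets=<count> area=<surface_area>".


Hull vertices (9/17): indices [0, 2, 4, 5, 8, 9, 10, 13, 15].

Per-facet area ½‖(b−a)×(c−a)‖:
  f1: (p9, p0, p5) → 92.1830
  f2: (p4, p15, p5) → 111.9513
  f3: (p4, p9, p5) → 92.1216
  f4: (p10, p0, p5) → 146.2734
  f5: (p13, p4, p15) → 63.7976
  f6: (p13, p4, p9) → 24.4723
  f7: (p13, p10, p15) → 97.8592
  f8: (p8, p15, p5) → 36.7286
  f9: (p8, p10, p5) → 111.6659
  f10: (p8, p10, p15) → 22.5972
  f11: (p2, p9, p0) → 23.3043
  f12: (p2, p13, p9) → 18.1944
  f13: (p2, p10, p0) → 41.7576
  f14: (p2, p13, p10) → 61.3057
Σ area = 944.212

Euler: V−E+F = 9−21+14 = 2.

facets=14 area=944.212


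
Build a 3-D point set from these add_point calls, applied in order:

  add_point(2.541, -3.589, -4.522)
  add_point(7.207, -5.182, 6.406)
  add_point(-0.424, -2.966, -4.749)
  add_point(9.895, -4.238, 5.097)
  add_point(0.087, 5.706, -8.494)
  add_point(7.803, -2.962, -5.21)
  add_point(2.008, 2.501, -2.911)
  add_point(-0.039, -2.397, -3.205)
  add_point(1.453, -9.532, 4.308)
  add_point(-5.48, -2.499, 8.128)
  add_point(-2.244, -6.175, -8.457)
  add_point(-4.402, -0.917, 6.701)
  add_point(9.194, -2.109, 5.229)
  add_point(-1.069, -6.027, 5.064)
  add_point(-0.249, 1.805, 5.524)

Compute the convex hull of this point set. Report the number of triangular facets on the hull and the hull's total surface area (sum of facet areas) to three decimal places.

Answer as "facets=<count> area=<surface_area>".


Points on the hull: [1, 3, 4, 5, 8, 9, 10, 11, 12, 14] (10 of 15).

Facet areas (half cross-product norm):
  f1: (p10, p4, p9) → 103.1706
  f2: (p10, p8, p9) → 72.5698
  f3: (p1, p8, p9) → 39.7671
  f4: (p1, p8, p3) → 8.2399
  f5: (p5, p8, p3) → 52.0866
  f6: (p5, p10, p8) → 67.6167
  f7: (p5, p10, p4) → 59.3240
  f8: (p11, p4, p9) → 8.8358
  f9: (p11, p14, p9) → 3.1225
  f10: (p11, p14, p4) → 34.2915
  f11: (p12, p14, p4) → 74.3129
  f12: (p12, p5, p3) → 11.8098
  f13: (p12, p5, p4) → 60.8741
  f14: (p12, p1, p3) → 3.5198
  f15: (p12, p14, p9) → 33.1579
  f16: (p12, p1, p9) → 23.2809
Σ area = 655.980

Euler characteristic 10−24+16 = 2 ✓

facets=16 area=655.980


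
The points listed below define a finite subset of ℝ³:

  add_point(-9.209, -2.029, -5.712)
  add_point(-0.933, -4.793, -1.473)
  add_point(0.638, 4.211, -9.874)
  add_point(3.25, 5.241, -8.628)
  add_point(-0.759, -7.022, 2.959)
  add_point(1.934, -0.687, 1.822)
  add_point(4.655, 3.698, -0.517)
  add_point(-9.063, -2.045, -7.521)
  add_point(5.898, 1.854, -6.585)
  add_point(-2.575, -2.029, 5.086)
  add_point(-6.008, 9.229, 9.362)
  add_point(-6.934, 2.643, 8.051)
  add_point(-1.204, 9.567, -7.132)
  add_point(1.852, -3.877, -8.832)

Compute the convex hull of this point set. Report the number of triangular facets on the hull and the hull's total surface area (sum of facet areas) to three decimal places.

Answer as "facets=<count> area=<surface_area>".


facets=22 area=780.209

Points on the hull: [0, 2, 3, 4, 5, 6, 7, 8, 9, 10, 11, 12, 13] (13 of 14).

Area of each hull facet:
  f1: (p13, p4, p8) → 45.9521
  f2: (p11, p10, p0) → 42.8724
  f3: (p11, p4, p0) → 77.2034
  f4: (p6, p4, p8) → 40.1985
  f5: (p6, p12, p10) → 81.1548
  f6: (p7, p4, p0) → 9.4661
  f7: (p7, p13, p4) → 66.8682
  f8: (p7, p10, p0) → 10.8597
  f9: (p7, p12, p10) → 119.2130
  f10: (p2, p7, p12) → 36.7804
  f11: (p2, p7, p13) → 43.9612
  f12: (p9, p11, p10) → 18.3200
  f13: (p9, p11, p4) → 7.3341
  f14: (p5, p6, p10) → 41.7991
  f15: (p5, p6, p4) → 5.8397
  f16: (p5, p9, p10) → 35.1280
  f17: (p5, p9, p4) → 15.8330
  f18: (p3, p13, p8) → 17.4113
  f19: (p3, p2, p13) → 12.5150
  f20: (p3, p2, p12) → 9.4427
  f21: (p3, p6, p8) → 15.3145
  f22: (p3, p6, p12) → 26.7420
Σ area = 780.209

Euler characteristic 13−33+22 = 2 ✓


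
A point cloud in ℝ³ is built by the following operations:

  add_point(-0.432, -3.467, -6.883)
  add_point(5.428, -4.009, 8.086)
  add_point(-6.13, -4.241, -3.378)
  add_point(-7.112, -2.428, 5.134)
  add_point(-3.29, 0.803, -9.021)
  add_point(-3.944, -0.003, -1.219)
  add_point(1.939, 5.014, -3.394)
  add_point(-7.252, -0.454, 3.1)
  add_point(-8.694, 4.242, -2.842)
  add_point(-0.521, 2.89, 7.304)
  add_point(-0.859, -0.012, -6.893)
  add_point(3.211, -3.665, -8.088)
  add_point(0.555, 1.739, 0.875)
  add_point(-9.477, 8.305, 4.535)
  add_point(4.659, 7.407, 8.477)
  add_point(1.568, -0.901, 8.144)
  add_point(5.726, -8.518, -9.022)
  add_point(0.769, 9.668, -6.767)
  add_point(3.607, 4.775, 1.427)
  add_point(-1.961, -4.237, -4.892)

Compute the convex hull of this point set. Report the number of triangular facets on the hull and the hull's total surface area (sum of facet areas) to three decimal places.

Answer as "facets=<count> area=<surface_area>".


facets=16 area=978.885

10 of the 20 inputs are extreme points: [1, 2, 3, 4, 8, 13, 14, 15, 16, 17].

Facet areas (half cross-product norm):
  f1: (p17, p14, p13) → 101.1128
  f2: (p17, p14, p16) → 150.3039
  f3: (p1, p14, p16) → 96.9903
  f4: (p4, p17, p16) → 60.6667
  f5: (p3, p1, p16) → 113.1106
  f6: (p8, p3, p13) → 41.7815
  f7: (p8, p17, p13) → 48.5020
  f8: (p8, p4, p17) → 43.0903
  f9: (p2, p4, p16) → 51.3125
  f10: (p2, p3, p16) → 50.2014
  f11: (p2, p8, p4) → 32.0003
  f12: (p2, p8, p3) → 37.2212
  f13: (p15, p14, p13) → 62.4508
  f14: (p15, p3, p13) → 51.1676
  f15: (p15, p1, p14) → 20.8526
  f16: (p15, p3, p1) → 18.1201
Σ area = 978.885

Euler: V−E+F = 10−24+16 = 2.


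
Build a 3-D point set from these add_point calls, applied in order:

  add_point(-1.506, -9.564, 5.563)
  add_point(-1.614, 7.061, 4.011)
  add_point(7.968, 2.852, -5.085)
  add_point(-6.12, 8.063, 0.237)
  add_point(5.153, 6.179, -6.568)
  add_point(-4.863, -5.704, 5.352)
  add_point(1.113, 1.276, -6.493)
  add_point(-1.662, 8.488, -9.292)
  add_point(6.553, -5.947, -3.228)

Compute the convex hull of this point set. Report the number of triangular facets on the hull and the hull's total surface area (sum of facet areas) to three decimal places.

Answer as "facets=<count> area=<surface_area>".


facets=14 area=625.992

Extreme-point indices: [0, 1, 2, 3, 4, 5, 6, 7, 8] — 9 of 9 on the boundary.

Per-facet area ½‖(b−a)×(c−a)‖:
  f1: (p1, p0, p2) → 112.2158
  f2: (p1, p7, p3) → 30.3124
  f3: (p5, p7, p3) → 73.6313
  f4: (p5, p1, p3) → 39.4391
  f5: (p5, p1, p0) → 27.8455
  f6: (p8, p0, p2) → 48.2816
  f7: (p8, p7, p2) → 49.6692
  f8: (p4, p7, p2) → 8.6505
  f9: (p4, p1, p2) → 28.8057
  f10: (p4, p1, p7) → 47.4547
  f11: (p6, p8, p0) → 59.6533
  f12: (p6, p8, p7) → 10.2145
  f13: (p6, p5, p0) → 38.0892
  f14: (p6, p5, p7) → 51.7289
Σ area = 625.992

Euler characteristic 9−21+14 = 2 ✓


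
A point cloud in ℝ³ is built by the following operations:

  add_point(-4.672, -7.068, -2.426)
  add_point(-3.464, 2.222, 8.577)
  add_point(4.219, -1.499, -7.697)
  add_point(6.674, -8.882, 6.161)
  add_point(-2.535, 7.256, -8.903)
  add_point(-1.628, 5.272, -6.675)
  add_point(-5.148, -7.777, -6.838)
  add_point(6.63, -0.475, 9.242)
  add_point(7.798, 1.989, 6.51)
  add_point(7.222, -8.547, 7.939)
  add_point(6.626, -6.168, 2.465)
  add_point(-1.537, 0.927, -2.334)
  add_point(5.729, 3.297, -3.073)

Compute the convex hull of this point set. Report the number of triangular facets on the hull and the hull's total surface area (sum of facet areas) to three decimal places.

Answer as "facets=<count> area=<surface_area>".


Hull vertices (11/13): indices [0, 1, 2, 3, 4, 6, 7, 8, 9, 10, 12].

Facet areas (half cross-product norm):
  f1: (p1, p4, p6) → 128.0740
  f2: (p1, p4, p8) → 101.7960
  f3: (p1, p7, p8) → 20.1368
  f4: (p2, p4, p6) → 62.7896
  f5: (p0, p1, p6) → 16.6887
  f6: (p12, p4, p8) → 36.8525
  f7: (p12, p2, p4) → 35.6582
  f8: (p9, p7, p8) → 13.7547
  f9: (p9, p1, p7) → 40.7540
  f10: (p9, p0, p1) → 99.1014
  f11: (p10, p12, p8) → 42.7568
  f12: (p10, p9, p8) → 27.4785
  f13: (p10, p12, p2) → 36.4325
  f14: (p3, p10, p9) → 3.2708
  f15: (p3, p0, p6) → 24.4503
  f16: (p3, p9, p0) → 8.6526
  f17: (p3, p2, p6) → 88.1189
  f18: (p3, p10, p2) → 7.3666
Σ area = 794.133

Euler characteristic 11−27+18 = 2 ✓

facets=18 area=794.133


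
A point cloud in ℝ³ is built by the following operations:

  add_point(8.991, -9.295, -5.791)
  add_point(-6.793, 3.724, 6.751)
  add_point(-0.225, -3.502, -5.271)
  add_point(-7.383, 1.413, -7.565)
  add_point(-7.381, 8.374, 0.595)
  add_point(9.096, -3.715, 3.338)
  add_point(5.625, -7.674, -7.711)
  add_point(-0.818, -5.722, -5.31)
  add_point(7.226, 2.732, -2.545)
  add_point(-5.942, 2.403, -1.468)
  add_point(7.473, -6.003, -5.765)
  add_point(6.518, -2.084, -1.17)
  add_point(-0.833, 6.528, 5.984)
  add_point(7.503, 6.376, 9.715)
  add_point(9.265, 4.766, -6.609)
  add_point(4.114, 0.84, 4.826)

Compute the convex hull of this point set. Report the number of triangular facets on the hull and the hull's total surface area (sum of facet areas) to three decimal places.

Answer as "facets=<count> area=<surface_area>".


facets=16 area=944.343

Hull vertices (10/16): indices [0, 1, 3, 4, 5, 6, 7, 12, 13, 14].

Facet areas (half cross-product norm):
  f1: (p4, p14, p3) → 89.8763
  f2: (p4, p13, p14) → 132.0555
  f3: (p6, p14, p3) → 97.8171
  f4: (p6, p0, p14) → 27.1665
  f5: (p1, p4, p3) → 40.5207
  f6: (p5, p1, p13) → 88.6161
  f7: (p5, p0, p14) → 66.4762
  f8: (p5, p13, p14) → 77.9536
  f9: (p12, p4, p13) → 12.8832
  f10: (p12, p1, p13) → 19.4695
  f11: (p12, p1, p4) → 24.6432
  f12: (p7, p6, p3) → 24.9026
  f13: (p7, p1, p3) → 71.5642
  f14: (p7, p6, p0) → 11.0868
  f15: (p7, p5, p0) → 54.6825
  f16: (p7, p5, p1) → 104.6287
Σ area = 944.343

Check V−E+F: 10 − 24 + 16 = 2.


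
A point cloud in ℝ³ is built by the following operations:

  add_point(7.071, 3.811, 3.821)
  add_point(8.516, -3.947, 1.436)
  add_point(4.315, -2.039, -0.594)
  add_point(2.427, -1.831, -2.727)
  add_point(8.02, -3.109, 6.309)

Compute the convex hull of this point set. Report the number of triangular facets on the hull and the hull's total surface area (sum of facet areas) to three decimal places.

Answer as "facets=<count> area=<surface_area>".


4 of the 5 inputs are extreme points: [0, 1, 3, 4].

Triangle areas on the boundary:
  f1: (p0, p1, p3) → 30.6931
  f2: (p4, p1, p3) → 17.4218
  f3: (p4, p0, p3) → 35.2010
  f4: (p4, p0, p1) → 18.1890
Σ area = 101.505

Euler: V−E+F = 4−6+4 = 2.

facets=4 area=101.505


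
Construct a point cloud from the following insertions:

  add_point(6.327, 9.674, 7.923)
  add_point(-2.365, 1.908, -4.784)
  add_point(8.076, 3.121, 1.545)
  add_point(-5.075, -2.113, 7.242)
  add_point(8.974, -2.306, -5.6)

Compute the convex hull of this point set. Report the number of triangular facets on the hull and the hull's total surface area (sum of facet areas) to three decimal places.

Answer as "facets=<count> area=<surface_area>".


facets=6 area=423.826

5 of the 5 inputs are extreme points: [0, 1, 2, 3, 4].

Facet areas (half cross-product norm):
  f1: (p1, p4, p3) → 77.7154
  f2: (p1, p0, p3) → 100.4762
  f3: (p1, p0, p4) → 100.7847
  f4: (p2, p4, p3) → 67.7266
  f5: (p2, p0, p3) → 69.9144
  f6: (p2, p0, p4) → 7.2087
Σ area = 423.826

Euler characteristic 5−9+6 = 2 ✓


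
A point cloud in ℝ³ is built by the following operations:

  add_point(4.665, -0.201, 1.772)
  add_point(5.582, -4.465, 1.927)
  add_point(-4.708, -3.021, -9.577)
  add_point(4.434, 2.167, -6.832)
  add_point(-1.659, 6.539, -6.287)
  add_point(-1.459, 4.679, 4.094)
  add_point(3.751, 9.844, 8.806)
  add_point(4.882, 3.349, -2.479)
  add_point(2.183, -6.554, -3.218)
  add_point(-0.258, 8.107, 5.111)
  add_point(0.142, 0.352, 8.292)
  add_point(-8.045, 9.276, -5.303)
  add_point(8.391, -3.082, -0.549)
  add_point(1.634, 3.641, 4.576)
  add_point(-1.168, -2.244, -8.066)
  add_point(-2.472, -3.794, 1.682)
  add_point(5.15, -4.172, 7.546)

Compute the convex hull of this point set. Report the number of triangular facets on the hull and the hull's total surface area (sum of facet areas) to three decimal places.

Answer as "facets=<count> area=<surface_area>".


facets=24 area=801.377

Hull vertices (14/17): indices [1, 2, 3, 4, 6, 7, 8, 9, 10, 11, 12, 14, 15, 16].

Per-facet area ½‖(b−a)×(c−a)‖:
  f1: (p9, p6, p11) → 15.8291
  f2: (p9, p10, p11) → 49.8761
  f3: (p9, p10, p6) → 24.0086
  f4: (p8, p3, p12) → 32.5514
  f5: (p4, p6, p11) → 57.1893
  f6: (p4, p3, p6) → 61.3295
  f7: (p4, p2, p11) → 36.7163
  f8: (p4, p3, p2) → 37.6795
  f9: (p7, p6, p12) → 48.0367
  f10: (p7, p3, p12) → 17.1293
  f11: (p7, p3, p6) → 9.2281
  f12: (p16, p6, p12) → 62.1358
  f13: (p16, p10, p6) → 32.1280
  f14: (p15, p8, p2) → 36.1849
  f15: (p15, p2, p11) → 75.7241
  f16: (p15, p10, p11) → 65.0602
  f17: (p15, p16, p10) → 27.4297
  f18: (p15, p16, p8) → 34.9137
  f19: (p14, p3, p2) → 6.6366
  f20: (p14, p8, p2) → 11.9484
  f21: (p14, p8, p3) → 26.2600
  f22: (p1, p8, p12) → 12.9934
  f23: (p1, p16, p12) → 8.5252
  f24: (p1, p16, p8) → 11.8626
Σ area = 801.377

Check V−E+F: 14 − 36 + 24 = 2.


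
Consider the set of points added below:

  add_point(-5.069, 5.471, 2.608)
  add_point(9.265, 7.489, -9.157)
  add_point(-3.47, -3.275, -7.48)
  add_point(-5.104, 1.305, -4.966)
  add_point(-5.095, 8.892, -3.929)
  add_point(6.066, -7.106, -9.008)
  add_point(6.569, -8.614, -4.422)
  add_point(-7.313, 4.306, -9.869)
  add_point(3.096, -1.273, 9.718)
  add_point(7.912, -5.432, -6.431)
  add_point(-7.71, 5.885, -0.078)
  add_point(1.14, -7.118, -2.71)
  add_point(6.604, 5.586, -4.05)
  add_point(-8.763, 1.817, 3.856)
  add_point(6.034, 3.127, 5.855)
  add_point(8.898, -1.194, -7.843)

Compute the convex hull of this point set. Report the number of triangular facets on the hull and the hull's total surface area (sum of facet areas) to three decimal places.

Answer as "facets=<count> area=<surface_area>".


facets=24 area=981.980

14 of the 16 inputs are extreme points: [0, 1, 2, 4, 5, 6, 7, 8, 9, 10, 11, 13, 14, 15].

Area of each hull facet:
  f1: (p0, p8, p13) → 34.0391
  f2: (p11, p8, p13) → 85.7803
  f3: (p11, p8, p6) → 39.6562
  f4: (p5, p7, p1) → 116.0383
  f5: (p5, p11, p6) → 14.2121
  f6: (p14, p0, p8) → 38.3512
  f7: (p14, p8, p6) → 50.8741
  f8: (p4, p7, p1) → 59.9782
  f9: (p4, p14, p1) → 107.1334
  f10: (p4, p14, p0) → 40.9620
  f11: (p15, p5, p1) → 14.4891
  f12: (p15, p14, p1) → 63.7003
  f13: (p2, p5, p7) → 33.7835
  f14: (p2, p5, p11) → 30.4261
  f15: (p2, p7, p13) → 57.4593
  f16: (p2, p11, p13) → 51.5294
  f17: (p10, p0, p13) → 9.8254
  f18: (p10, p4, p0) → 10.2360
  f19: (p10, p7, p13) → 23.4899
  f20: (p10, p4, p7) → 21.6203
  f21: (p9, p5, p6) → 7.0401
  f22: (p9, p15, p5) → 7.7636
  f23: (p9, p14, p6) → 30.1482
  f24: (p9, p15, p14) → 33.4443
Σ area = 981.980

Euler characteristic 14−36+24 = 2 ✓


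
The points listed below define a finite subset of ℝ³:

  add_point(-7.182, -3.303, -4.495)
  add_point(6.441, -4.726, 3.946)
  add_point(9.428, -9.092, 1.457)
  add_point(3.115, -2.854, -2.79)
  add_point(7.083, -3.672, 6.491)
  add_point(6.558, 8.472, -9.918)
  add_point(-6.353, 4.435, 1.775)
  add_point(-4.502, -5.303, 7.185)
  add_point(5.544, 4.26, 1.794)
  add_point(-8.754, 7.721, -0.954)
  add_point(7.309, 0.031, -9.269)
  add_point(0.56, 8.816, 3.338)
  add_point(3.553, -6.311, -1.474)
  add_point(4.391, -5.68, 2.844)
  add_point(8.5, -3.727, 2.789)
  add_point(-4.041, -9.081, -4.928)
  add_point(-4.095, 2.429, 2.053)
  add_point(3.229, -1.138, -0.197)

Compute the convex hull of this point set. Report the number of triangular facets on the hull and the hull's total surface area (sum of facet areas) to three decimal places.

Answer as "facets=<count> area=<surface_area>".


Hull vertices (11/18): indices [0, 2, 4, 5, 7, 8, 9, 10, 11, 14, 15].

Facet areas (half cross-product norm):
  f1: (p11, p5, p9) → 75.0484
  f2: (p7, p11, p9) → 76.4519
  f3: (p7, p15, p2) → 87.6987
  f4: (p8, p11, p5) → 43.2048
  f5: (p0, p5, p9) → 100.9968
  f6: (p0, p15, p5) → 61.2236
  f7: (p0, p7, p9) → 70.5794
  f8: (p0, p7, p15) → 39.3359
  f9: (p10, p5, p2) → 42.7975
  f10: (p10, p15, p2) → 94.3630
  f11: (p10, p15, p5) → 53.8374
  f12: (p4, p7, p11) → 80.3428
  f13: (p4, p8, p11) → 26.7145
  f14: (p4, p7, p2) → 44.1443
  f15: (p14, p8, p5) → 49.1825
  f16: (p14, p4, p8) → 16.9892
  f17: (p14, p5, p2) → 42.8213
  f18: (p14, p4, p2) → 10.6181
Σ area = 1016.350

Check V−E+F: 11 − 27 + 18 = 2.

facets=18 area=1016.350


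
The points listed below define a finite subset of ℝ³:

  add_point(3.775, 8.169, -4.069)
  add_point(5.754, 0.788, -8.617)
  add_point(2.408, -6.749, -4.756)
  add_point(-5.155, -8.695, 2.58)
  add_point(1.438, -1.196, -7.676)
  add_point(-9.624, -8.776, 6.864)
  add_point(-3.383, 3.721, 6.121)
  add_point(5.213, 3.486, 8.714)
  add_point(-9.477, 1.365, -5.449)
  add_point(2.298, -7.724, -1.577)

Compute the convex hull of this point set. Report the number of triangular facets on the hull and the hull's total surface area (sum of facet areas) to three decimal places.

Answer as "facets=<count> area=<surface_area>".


Points on the hull: [0, 1, 2, 3, 4, 5, 6, 7, 8, 9] (10 of 10).

Per-facet area ½‖(b−a)×(c−a)‖:
  f1: (p7, p0, p1) → 59.9797
  f2: (p8, p0, p1) → 64.7744
  f3: (p9, p7, p5) → 111.6538
  f4: (p9, p7, p1) → 88.1294
  f5: (p6, p7, p0) → 56.8893
  f6: (p6, p8, p0) → 81.8557
  f7: (p6, p7, p5) → 57.8908
  f8: (p6, p8, p5) → 88.1484
  f9: (p3, p8, p5) → 41.2723
  f10: (p3, p9, p5) → 7.1906
  f11: (p2, p9, p1) → 11.3806
  f12: (p2, p3, p8) → 69.0415
  f13: (p2, p3, p9) → 12.1666
  f14: (p4, p8, p1) → 16.7101
  f15: (p4, p2, p1) → 14.6060
  f16: (p4, p2, p8) → 35.1095
Σ area = 816.799

Check V−E+F: 10 − 24 + 16 = 2.

facets=16 area=816.799


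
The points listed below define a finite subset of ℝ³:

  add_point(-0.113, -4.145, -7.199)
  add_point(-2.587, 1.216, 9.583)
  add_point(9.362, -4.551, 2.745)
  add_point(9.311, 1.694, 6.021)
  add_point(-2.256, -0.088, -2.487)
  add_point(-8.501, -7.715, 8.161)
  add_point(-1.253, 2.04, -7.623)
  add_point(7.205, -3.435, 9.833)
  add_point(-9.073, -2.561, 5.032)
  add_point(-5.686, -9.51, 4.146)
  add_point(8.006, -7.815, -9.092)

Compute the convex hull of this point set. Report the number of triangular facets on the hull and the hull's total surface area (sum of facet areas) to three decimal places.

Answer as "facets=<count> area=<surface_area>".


facets=16 area=846.047

Extreme-point indices: [0, 1, 2, 3, 5, 6, 7, 8, 9, 10] — 10 of 11 on the boundary.

Area of each hull facet:
  f1: (p10, p9, p2) → 97.7353
  f2: (p7, p9, p2) → 56.6666
  f3: (p0, p9, p8) → 53.2590
  f4: (p0, p6, p8) → 47.4706
  f5: (p0, p10, p9) → 57.9482
  f6: (p0, p10, p6) → 24.1157
  f7: (p5, p9, p8) → 15.7899
  f8: (p5, p7, p9) → 40.0397
  f9: (p1, p6, p8) → 68.1376
  f10: (p1, p5, p8) → 26.5699
  f11: (p1, p5, p7) → 57.9840
  f12: (p3, p7, p2) → 21.6445
  f13: (p3, p10, p2) → 32.0076
  f14: (p3, p10, p6) → 110.1358
  f15: (p3, p1, p6) → 100.1226
  f16: (p3, p1, p7) → 36.4197
Σ area = 846.047

Euler characteristic 10−24+16 = 2 ✓


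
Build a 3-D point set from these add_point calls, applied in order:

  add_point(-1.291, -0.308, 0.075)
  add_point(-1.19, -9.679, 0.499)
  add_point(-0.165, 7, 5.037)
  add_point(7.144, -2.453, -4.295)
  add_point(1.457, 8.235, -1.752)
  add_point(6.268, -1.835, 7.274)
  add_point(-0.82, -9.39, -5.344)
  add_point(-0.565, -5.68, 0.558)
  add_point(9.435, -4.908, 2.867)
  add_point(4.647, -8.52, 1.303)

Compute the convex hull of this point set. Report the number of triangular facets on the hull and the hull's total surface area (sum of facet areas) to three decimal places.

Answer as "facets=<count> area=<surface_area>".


facets=14 area=505.261

Hull vertices (9/10): indices [0, 1, 2, 3, 4, 5, 6, 8, 9].

Area of each hull facet:
  f1: (p6, p4, p0) → 35.3256
  f2: (p2, p4, p0) → 29.4233
  f3: (p1, p6, p0) → 27.3745
  f4: (p1, p2, p0) → 25.4331
  f5: (p3, p4, p8) → 47.7821
  f6: (p3, p6, p4) → 63.7307
  f7: (p5, p4, p8) → 44.6433
  f8: (p5, p2, p4) → 38.7543
  f9: (p5, p1, p2) → 71.1561
  f10: (p9, p1, p6) → 17.5657
  f11: (p9, p3, p8) → 23.5945
  f12: (p9, p3, p6) → 36.1648
  f13: (p9, p5, p8) → 19.2759
  f14: (p9, p5, p1) → 25.0372
Σ area = 505.261

Check V−E+F: 9 − 21 + 14 = 2.


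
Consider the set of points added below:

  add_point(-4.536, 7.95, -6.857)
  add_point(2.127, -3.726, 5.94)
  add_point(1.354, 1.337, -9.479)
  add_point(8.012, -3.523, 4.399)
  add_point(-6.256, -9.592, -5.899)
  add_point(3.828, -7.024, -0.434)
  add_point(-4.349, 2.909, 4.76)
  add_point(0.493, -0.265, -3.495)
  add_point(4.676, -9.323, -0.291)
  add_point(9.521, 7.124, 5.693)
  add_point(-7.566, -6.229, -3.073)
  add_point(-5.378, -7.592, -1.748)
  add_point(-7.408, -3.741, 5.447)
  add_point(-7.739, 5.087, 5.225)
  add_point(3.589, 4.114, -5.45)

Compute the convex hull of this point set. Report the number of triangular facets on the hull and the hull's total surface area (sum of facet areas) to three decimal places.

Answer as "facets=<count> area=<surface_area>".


facets=18 area=944.976

11 of the 15 inputs are extreme points: [0, 1, 2, 3, 4, 8, 9, 10, 12, 13, 14].

Triangle areas on the boundary:
  f1: (p0, p9, p13) → 107.9670
  f2: (p2, p0, p4) → 63.0379
  f3: (p1, p9, p13) → 86.2364
  f4: (p14, p0, p9) → 52.8944
  f5: (p14, p2, p9) → 10.6073
  f6: (p14, p2, p0) → 23.5585
  f7: (p12, p1, p13) → 42.1576
  f8: (p8, p2, p4) → 78.0358
  f9: (p8, p12, p4) → 74.2388
  f10: (p8, p12, p1) → 40.4352
  f11: (p10, p12, p13) → 37.9253
  f12: (p10, p12, p4) → 12.4158
  f13: (p10, p0, p13) → 83.2202
  f14: (p10, p0, p4) → 30.1154
  f15: (p3, p1, p9) → 32.6511
  f16: (p3, p8, p1) → 23.9223
  f17: (p3, p2, p9) → 86.6044
  f18: (p3, p8, p2) → 58.9520
Σ area = 944.976

Euler characteristic 11−27+18 = 2 ✓


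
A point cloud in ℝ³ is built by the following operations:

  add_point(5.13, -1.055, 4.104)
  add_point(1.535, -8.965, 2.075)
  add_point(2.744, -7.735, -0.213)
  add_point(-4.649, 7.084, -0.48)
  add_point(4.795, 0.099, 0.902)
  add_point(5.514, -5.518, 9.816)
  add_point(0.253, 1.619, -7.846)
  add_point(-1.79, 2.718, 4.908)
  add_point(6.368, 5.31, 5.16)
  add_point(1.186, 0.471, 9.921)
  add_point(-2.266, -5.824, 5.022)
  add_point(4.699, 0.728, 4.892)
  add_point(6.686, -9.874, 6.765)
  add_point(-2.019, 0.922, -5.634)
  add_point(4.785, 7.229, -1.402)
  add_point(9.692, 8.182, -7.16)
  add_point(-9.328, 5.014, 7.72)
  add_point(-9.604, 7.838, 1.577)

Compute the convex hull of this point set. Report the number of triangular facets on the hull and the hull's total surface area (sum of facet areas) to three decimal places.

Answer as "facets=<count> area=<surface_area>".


Points on the hull: [1, 2, 5, 6, 8, 9, 10, 12, 13, 14, 15, 16, 17] (13 of 18).

Triangle areas on the boundary:
  f1: (p6, p15, p17) → 83.2172
  f2: (p8, p12, p15) → 94.8903
  f3: (p14, p15, p17) → 35.2670
  f4: (p14, p8, p17) → 51.5570
  f5: (p14, p8, p15) → 21.5015
  f6: (p16, p8, p17) → 53.4672
  f7: (p13, p6, p17) → 14.6136
  f8: (p2, p6, p15) → 69.0849
  f9: (p2, p12, p15) → 72.5172
  f10: (p2, p1, p12) → 9.6642
  f11: (p2, p13, p6) → 17.9371
  f12: (p2, p13, p1) → 13.6355
  f13: (p9, p16, p8) → 48.5706
  f14: (p10, p1, p12) → 19.7133
  f15: (p10, p16, p17) → 43.9878
  f16: (p10, p13, p17) → 77.4784
  f17: (p10, p13, p1) → 35.7991
  f18: (p5, p8, p12) → 27.9294
  f19: (p5, p9, p8) → 31.4104
  f20: (p5, p10, p12) → 24.6609
  f21: (p5, p9, p16) → 23.3184
  f22: (p5, p10, p16) → 57.2307
Σ area = 927.452

Euler characteristic 13−33+22 = 2 ✓

facets=22 area=927.452


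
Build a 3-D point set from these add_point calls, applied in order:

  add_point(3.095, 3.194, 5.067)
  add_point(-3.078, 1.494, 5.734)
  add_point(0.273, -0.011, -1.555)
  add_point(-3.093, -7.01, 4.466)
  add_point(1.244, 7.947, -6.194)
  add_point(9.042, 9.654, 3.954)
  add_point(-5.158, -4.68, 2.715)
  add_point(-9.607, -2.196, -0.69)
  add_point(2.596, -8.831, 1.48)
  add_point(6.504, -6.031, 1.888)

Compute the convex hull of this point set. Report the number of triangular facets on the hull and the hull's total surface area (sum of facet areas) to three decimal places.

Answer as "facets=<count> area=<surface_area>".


Points on the hull: [0, 1, 3, 4, 5, 7, 8, 9] (8 of 10).

Facet areas (half cross-product norm):
  f1: (p4, p8, p7) → 108.1268
  f2: (p1, p4, p7) → 69.1931
  f3: (p1, p4, p5) → 83.5886
  f4: (p9, p4, p5) → 97.7719
  f5: (p9, p4, p8) → 40.2472
  f6: (p0, p1, p5) → 15.0032
  f7: (p0, p9, p5) → 42.0959
  f8: (p3, p9, p8) → 14.0077
  f9: (p3, p0, p1) → 26.8131
  f10: (p3, p0, p9) → 49.0793
  f11: (p3, p8, p7) → 28.2203
  f12: (p3, p1, p7) → 37.5455
Σ area = 611.693

Euler: V−E+F = 8−18+12 = 2.

facets=12 area=611.693


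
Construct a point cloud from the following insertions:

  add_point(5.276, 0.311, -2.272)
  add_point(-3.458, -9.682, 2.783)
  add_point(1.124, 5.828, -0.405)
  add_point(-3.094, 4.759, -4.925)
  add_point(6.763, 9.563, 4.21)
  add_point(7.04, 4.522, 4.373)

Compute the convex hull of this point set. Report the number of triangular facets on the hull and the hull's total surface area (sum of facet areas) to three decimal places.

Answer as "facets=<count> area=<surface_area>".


Points on the hull: [0, 1, 2, 3, 4, 5] (6 of 6).

Per-facet area ½‖(b−a)×(c−a)‖:
  f1: (p4, p5, p1) → 28.8999
  f2: (p0, p5, p1) → 55.9893
  f3: (p0, p3, p1) → 69.4765
  f4: (p0, p4, p5) → 17.8334
  f5: (p0, p4, p3) → 55.7789
  f6: (p2, p3, p1) → 50.5815
  f7: (p2, p4, p1) → 57.9854
  f8: (p2, p4, p3) → 8.2710
Σ area = 344.816

Check V−E+F: 6 − 12 + 8 = 2.

facets=8 area=344.816


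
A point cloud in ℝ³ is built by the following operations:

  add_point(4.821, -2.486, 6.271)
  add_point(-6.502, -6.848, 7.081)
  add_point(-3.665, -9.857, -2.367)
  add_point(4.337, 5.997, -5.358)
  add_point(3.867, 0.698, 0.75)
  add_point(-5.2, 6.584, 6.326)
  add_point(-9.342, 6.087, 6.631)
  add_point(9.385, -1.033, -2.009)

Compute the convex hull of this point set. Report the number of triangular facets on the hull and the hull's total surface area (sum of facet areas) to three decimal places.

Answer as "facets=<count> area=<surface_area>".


Hull vertices (7/8): indices [0, 1, 2, 3, 5, 6, 7].

Facet areas (half cross-product norm):
  f1: (p3, p2, p6) → 147.1410
  f2: (p3, p2, p7) → 73.0708
  f3: (p0, p2, p7) → 66.8955
  f4: (p0, p3, p7) → 43.7541
  f5: (p1, p2, p6) → 64.9050
  f6: (p1, p0, p6) → 79.6255
  f7: (p1, p0, p2) → 61.2796
  f8: (p5, p3, p6) → 23.2178
  f9: (p5, p0, p6) → 21.3669
  f10: (p5, p0, p3) → 88.4722
Σ area = 669.728

Euler: V−E+F = 7−15+10 = 2.

facets=10 area=669.728
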